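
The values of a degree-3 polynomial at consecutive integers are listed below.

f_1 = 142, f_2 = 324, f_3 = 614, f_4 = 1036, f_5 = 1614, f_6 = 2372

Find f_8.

First differences: 182, 290, 422, 578, 758
Second differences: 108, 132, 156, 180
Third differences: 24, 24, 24
Third differences constant at 24.
180 + 24 = 204;  758 + 204 = 962;  2372 + 962 = 3334
204 + 24 = 228;  962 + 228 = 1190;  3334 + 1190 = 4524

4524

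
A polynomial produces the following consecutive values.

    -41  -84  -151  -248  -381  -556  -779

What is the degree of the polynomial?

3

-43, -67, -97, -133, -175, -223
-24, -30, -36, -42, -48
-6, -6, -6, -6
The third differences are constant, so the polynomial has degree 3.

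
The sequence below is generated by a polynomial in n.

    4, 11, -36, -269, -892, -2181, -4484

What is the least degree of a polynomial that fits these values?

7, -47, -233, -623, -1289, -2303
-54, -186, -390, -666, -1014
-132, -204, -276, -348
-72, -72, -72
The fourth differences are constant, so the polynomial has degree 4.

4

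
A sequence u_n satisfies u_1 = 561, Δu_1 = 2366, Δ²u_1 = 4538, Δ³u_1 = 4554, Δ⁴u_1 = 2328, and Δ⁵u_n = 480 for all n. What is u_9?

591417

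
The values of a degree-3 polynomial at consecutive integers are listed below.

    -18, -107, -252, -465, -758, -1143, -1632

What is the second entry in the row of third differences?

-12

Δ: -89, -145, -213, -293, -385, -489
Δ²: -56, -68, -80, -92, -104
Δ³: -12, -12, -12, -12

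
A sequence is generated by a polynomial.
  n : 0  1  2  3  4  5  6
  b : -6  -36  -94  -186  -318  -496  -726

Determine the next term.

-1014

Δ: -30  -58  -92  -132  -178  -230
Δ²: -28  -34  -40  -46  -52
Δ³: -6  -6  -6  -6
Constant third difference = -6, so extend:
-52 − 6 = -58;  -230 − 58 = -288;  -726 − 288 = -1014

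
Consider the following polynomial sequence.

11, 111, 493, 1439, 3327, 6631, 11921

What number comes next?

19863

Δ: 100  382  946  1888  3304  5290
Δ²: 282  564  942  1416  1986
Δ³: 282  378  474  570
Δ⁴: 96  96  96
Constant fourth difference = 96, so extend:
570 + 96 = 666;  1986 + 666 = 2652;  5290 + 2652 = 7942;  11921 + 7942 = 19863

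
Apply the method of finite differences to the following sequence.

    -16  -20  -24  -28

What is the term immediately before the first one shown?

-12

Δ: -4, -4, -4
The first differences are constant at -4.
Work back: -16 + 4 = -12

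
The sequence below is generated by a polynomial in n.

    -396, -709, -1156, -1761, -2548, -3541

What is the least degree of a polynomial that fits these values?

D1: -313, -447, -605, -787, -993
D2: -134, -158, -182, -206
D3: -24, -24, -24
The third differences are constant, so the polynomial has degree 3.

3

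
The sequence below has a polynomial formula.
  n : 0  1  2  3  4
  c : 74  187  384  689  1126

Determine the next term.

113, 197, 305, 437
84, 108, 132
24, 24
Constant third difference = 24, so extend:
132 + 24 = 156;  437 + 156 = 593;  1126 + 593 = 1719

1719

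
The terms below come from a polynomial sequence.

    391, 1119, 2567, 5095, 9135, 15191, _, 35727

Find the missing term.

Using the first 6 terms:
D1: 728, 1448, 2528, 4040, 6056
D2: 720, 1080, 1512, 2016
D3: 360, 432, 504
D4: 72, 72
Constant fourth difference = 72.
Extend forward: 504 + 72 = 576;  2016 + 576 = 2592;  6056 + 2592 = 8648;  15191 + 8648 = 23839

23839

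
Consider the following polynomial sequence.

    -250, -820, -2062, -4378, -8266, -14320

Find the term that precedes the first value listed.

-46

First differences: -570  -1242  -2316  -3888  -6054
Second differences: -672  -1074  -1572  -2166
Third differences: -402  -498  -594
Fourth differences: -96  -96
The fourth differences are constant at -96.
Work back: -402 + 96 = -306;  -672 + 306 = -366;  -570 + 366 = -204;  -250 + 204 = -46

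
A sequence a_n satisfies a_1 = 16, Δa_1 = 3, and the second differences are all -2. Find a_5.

16

Build the table forward from the leading diagonal:
D2: -2, -2, -2, -2, -2
D1: 3, 1, -1, -3, -5
a: 16, 19, 20, 19, 16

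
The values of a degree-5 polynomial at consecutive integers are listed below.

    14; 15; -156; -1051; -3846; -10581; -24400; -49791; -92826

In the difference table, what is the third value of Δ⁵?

First differences: 1, -171, -895, -2795, -6735, -13819, -25391, -43035
Second differences: -172, -724, -1900, -3940, -7084, -11572, -17644
Third differences: -552, -1176, -2040, -3144, -4488, -6072
Fourth differences: -624, -864, -1104, -1344, -1584
Fifth differences: -240, -240, -240, -240

-240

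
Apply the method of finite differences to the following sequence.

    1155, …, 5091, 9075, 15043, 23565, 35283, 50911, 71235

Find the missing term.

2593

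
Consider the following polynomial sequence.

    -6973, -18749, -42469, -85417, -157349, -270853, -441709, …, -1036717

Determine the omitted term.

Using the first 7 terms:
Δ: -11776  -23720  -42948  -71932  -113504  -170856
Δ²: -11944  -19228  -28984  -41572  -57352
Δ³: -7284  -9756  -12588  -15780
Δ⁴: -2472  -2832  -3192
Δ⁵: -360  -360
Constant fifth difference = -360.
Extend forward: -3192 − 360 = -3552;  -15780 − 3552 = -19332;  -57352 − 19332 = -76684;  -170856 − 76684 = -247540;  -441709 − 247540 = -689249

-689249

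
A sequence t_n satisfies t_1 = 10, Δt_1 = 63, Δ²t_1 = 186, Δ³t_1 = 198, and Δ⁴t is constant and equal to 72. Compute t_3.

322

Build the table forward from the leading diagonal:
Δ⁴: 72, 72, 72
Δ³: 198, 270, 342
Δ²: 186, 384, 654
Δ: 63, 249, 633
t: 10, 73, 322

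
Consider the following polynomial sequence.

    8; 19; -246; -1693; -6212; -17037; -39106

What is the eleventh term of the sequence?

-418382

11  -265  -1447  -4519  -10825  -22069
-276  -1182  -3072  -6306  -11244
-906  -1890  -3234  -4938
-984  -1344  -1704
-360  -360
The fifth differences are constant (-360).
-1704 − 360 = -2064;  -4938 − 2064 = -7002;  -11244 − 7002 = -18246;  -22069 − 18246 = -40315;  -39106 − 40315 = -79421
-2064 − 360 = -2424;  -7002 − 2424 = -9426;  -18246 − 9426 = -27672;  -40315 − 27672 = -67987;  -79421 − 67987 = -147408
-2424 − 360 = -2784;  -9426 − 2784 = -12210;  -27672 − 12210 = -39882;  -67987 − 39882 = -107869;  -147408 − 107869 = -255277
-2784 − 360 = -3144;  -12210 − 3144 = -15354;  -39882 − 15354 = -55236;  -107869 − 55236 = -163105;  -255277 − 163105 = -418382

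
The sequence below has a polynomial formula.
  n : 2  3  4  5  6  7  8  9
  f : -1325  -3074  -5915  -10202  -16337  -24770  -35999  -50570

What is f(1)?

First differences: -1749, -2841, -4287, -6135, -8433, -11229, -14571
Second differences: -1092, -1446, -1848, -2298, -2796, -3342
Third differences: -354, -402, -450, -498, -546
Fourth differences: -48, -48, -48, -48
The fourth differences are constant at -48.
Work back: -354 + 48 = -306;  -1092 + 306 = -786;  -1749 + 786 = -963;  -1325 + 963 = -362

-362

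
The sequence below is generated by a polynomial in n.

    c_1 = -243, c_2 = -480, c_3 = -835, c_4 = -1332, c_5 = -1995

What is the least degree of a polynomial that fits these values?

3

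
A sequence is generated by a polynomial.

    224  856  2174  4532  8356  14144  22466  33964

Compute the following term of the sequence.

First differences: 632 , 1318 , 2358 , 3824 , 5788 , 8322 , 11498
Second differences: 686 , 1040 , 1466 , 1964 , 2534 , 3176
Third differences: 354 , 426 , 498 , 570 , 642
Fourth differences: 72 , 72 , 72 , 72
Constant fourth difference = 72, so extend:
642 + 72 = 714;  3176 + 714 = 3890;  11498 + 3890 = 15388;  33964 + 15388 = 49352

49352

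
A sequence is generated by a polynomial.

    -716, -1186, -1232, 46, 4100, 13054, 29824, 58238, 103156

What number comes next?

-470  -46  1278  4054  8954  16770  28414  44918
424  1324  2776  4900  7816  11644  16504
900  1452  2124  2916  3828  4860
552  672  792  912  1032
120  120  120  120
Fifth differences constant at 120.
1032 + 120 = 1152;  4860 + 1152 = 6012;  16504 + 6012 = 22516;  44918 + 22516 = 67434;  103156 + 67434 = 170590

170590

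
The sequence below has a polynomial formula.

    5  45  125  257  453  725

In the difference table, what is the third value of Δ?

Δ: 40, 80, 132, 196, 272
Δ²: 40, 52, 64, 76
Δ³: 12, 12, 12

132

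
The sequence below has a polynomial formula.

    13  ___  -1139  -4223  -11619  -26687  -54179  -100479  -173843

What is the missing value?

-159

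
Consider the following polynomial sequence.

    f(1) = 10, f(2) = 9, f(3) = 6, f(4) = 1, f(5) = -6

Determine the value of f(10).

-71

First differences: -1 , -3 , -5 , -7
Second differences: -2 , -2 , -2
Second differences constant at -2.
-7 − 2 = -9;  -6 − 9 = -15
-9 − 2 = -11;  -15 − 11 = -26
-11 − 2 = -13;  -26 − 13 = -39
-13 − 2 = -15;  -39 − 15 = -54
-15 − 2 = -17;  -54 − 17 = -71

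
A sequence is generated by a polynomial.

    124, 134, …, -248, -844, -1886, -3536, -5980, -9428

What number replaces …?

40

Using the last 6 terms:
First differences: -596  -1042  -1650  -2444  -3448
Second differences: -446  -608  -794  -1004
Third differences: -162  -186  -210
Fourth differences: -24  -24
Constant fourth difference = -24.
Extend backward: -162 + 24 = -138;  -446 + 138 = -308;  -596 + 308 = -288;  -248 + 288 = 40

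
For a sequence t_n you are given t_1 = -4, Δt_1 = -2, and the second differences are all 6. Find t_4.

8

Build the table forward from the leading diagonal:
Δ²: 6  6  6  6
Δ: -2  4  10  16
t: -4  -6  -2  8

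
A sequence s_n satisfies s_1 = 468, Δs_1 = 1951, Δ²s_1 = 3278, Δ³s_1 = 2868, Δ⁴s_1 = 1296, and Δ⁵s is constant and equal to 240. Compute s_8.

233743

Build the table forward from the leading diagonal:
D5: 240  240  240  240  240  240  240  240
D4: 1296  1536  1776  2016  2256  2496  2736  2976
D3: 2868  4164  5700  7476  9492  11748  14244  16980
D2: 3278  6146  10310  16010  23486  32978  44726  58970
D1: 1951  5229  11375  21685  37695  61181  94159  138885
s: 468  2419  7648  19023  40708  78403  139584  233743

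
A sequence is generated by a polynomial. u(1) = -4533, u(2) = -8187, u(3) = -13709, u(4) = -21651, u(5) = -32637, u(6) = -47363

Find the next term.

-3654  -5522  -7942  -10986  -14726
-1868  -2420  -3044  -3740
-552  -624  -696
-72  -72
Constant fourth difference = -72, so extend:
-696 − 72 = -768;  -3740 − 768 = -4508;  -14726 − 4508 = -19234;  -47363 − 19234 = -66597

-66597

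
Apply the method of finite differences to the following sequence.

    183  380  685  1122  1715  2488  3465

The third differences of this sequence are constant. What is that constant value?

Δ: 197, 305, 437, 593, 773, 977
Δ²: 108, 132, 156, 180, 204
Δ³: 24, 24, 24, 24

24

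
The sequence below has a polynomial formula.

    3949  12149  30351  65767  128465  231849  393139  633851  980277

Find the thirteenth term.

Δ: 8200, 18202, 35416, 62698, 103384, 161290, 240712, 346426
Δ²: 10002, 17214, 27282, 40686, 57906, 79422, 105714
Δ³: 7212, 10068, 13404, 17220, 21516, 26292
Δ⁴: 2856, 3336, 3816, 4296, 4776
Δ⁵: 480, 480, 480, 480
The fifth differences are constant (480).
4776 + 480 = 5256;  26292 + 5256 = 31548;  105714 + 31548 = 137262;  346426 + 137262 = 483688;  980277 + 483688 = 1463965
5256 + 480 = 5736;  31548 + 5736 = 37284;  137262 + 37284 = 174546;  483688 + 174546 = 658234;  1463965 + 658234 = 2122199
5736 + 480 = 6216;  37284 + 6216 = 43500;  174546 + 43500 = 218046;  658234 + 218046 = 876280;  2122199 + 876280 = 2998479
6216 + 480 = 6696;  43500 + 6696 = 50196;  218046 + 50196 = 268242;  876280 + 268242 = 1144522;  2998479 + 1144522 = 4143001

4143001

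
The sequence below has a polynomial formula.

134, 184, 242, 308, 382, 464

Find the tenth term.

872

D1: 50, 58, 66, 74, 82
D2: 8, 8, 8, 8
The second differences are constant (8).
82 + 8 = 90;  464 + 90 = 554
90 + 8 = 98;  554 + 98 = 652
98 + 8 = 106;  652 + 106 = 758
106 + 8 = 114;  758 + 114 = 872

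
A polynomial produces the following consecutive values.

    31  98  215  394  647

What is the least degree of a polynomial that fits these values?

67, 117, 179, 253
50, 62, 74
12, 12
The third differences are constant, so the polynomial has degree 3.

3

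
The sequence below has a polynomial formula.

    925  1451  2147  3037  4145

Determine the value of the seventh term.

7111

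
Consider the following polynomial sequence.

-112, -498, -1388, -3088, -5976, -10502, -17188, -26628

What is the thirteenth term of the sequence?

-140968

First differences: -386, -890, -1700, -2888, -4526, -6686, -9440
Second differences: -504, -810, -1188, -1638, -2160, -2754
Third differences: -306, -378, -450, -522, -594
Fourth differences: -72, -72, -72, -72
Fourth differences constant at -72.
-594 − 72 = -666;  -2754 − 666 = -3420;  -9440 − 3420 = -12860;  -26628 − 12860 = -39488
-666 − 72 = -738;  -3420 − 738 = -4158;  -12860 − 4158 = -17018;  -39488 − 17018 = -56506
-738 − 72 = -810;  -4158 − 810 = -4968;  -17018 − 4968 = -21986;  -56506 − 21986 = -78492
-810 − 72 = -882;  -4968 − 882 = -5850;  -21986 − 5850 = -27836;  -78492 − 27836 = -106328
-882 − 72 = -954;  -5850 − 954 = -6804;  -27836 − 6804 = -34640;  -106328 − 34640 = -140968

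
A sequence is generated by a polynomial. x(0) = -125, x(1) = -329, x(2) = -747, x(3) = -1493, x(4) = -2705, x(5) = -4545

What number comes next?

-7199

First differences: -204, -418, -746, -1212, -1840
Second differences: -214, -328, -466, -628
Third differences: -114, -138, -162
Fourth differences: -24, -24
Fourth differences constant at -24.
-162 − 24 = -186;  -628 − 186 = -814;  -1840 − 814 = -2654;  -4545 − 2654 = -7199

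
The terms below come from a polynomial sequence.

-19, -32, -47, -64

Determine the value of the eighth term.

First differences: -13  -15  -17
Second differences: -2  -2
Constant second difference = -2, so extend:
-17 − 2 = -19;  -64 − 19 = -83
-19 − 2 = -21;  -83 − 21 = -104
-21 − 2 = -23;  -104 − 23 = -127
-23 − 2 = -25;  -127 − 25 = -152

-152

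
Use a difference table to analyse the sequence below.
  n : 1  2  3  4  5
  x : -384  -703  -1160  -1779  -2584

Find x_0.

D1: -319, -457, -619, -805
D2: -138, -162, -186
D3: -24, -24
The third differences are constant at -24.
Work back: -138 + 24 = -114;  -319 + 114 = -205;  -384 + 205 = -179

-179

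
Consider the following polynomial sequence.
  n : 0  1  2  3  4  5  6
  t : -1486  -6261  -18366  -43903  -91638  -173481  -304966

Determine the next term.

-505731

-4775  -12105  -25537  -47735  -81843  -131485
-7330  -13432  -22198  -34108  -49642
-6102  -8766  -11910  -15534
-2664  -3144  -3624
-480  -480
The fifth differences are constant (-480).
-3624 − 480 = -4104;  -15534 − 4104 = -19638;  -49642 − 19638 = -69280;  -131485 − 69280 = -200765;  -304966 − 200765 = -505731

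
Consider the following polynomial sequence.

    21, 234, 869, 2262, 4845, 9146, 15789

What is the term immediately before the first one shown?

D1: 213, 635, 1393, 2583, 4301, 6643
D2: 422, 758, 1190, 1718, 2342
D3: 336, 432, 528, 624
D4: 96, 96, 96
The fourth differences are constant at 96.
Work back: 336 − 96 = 240;  422 − 240 = 182;  213 − 182 = 31;  21 − 31 = -10

-10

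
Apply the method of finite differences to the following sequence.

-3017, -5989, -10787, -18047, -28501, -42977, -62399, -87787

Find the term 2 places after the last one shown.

-161021

Δ: -2972 , -4798 , -7260 , -10454 , -14476 , -19422 , -25388
Δ²: -1826 , -2462 , -3194 , -4022 , -4946 , -5966
Δ³: -636 , -732 , -828 , -924 , -1020
Δ⁴: -96 , -96 , -96 , -96
Fourth differences constant at -96.
-1020 − 96 = -1116;  -5966 − 1116 = -7082;  -25388 − 7082 = -32470;  -87787 − 32470 = -120257
-1116 − 96 = -1212;  -7082 − 1212 = -8294;  -32470 − 8294 = -40764;  -120257 − 40764 = -161021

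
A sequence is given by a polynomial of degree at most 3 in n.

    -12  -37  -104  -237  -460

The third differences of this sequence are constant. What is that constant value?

First differences: -25, -67, -133, -223
Second differences: -42, -66, -90
Third differences: -24, -24

-24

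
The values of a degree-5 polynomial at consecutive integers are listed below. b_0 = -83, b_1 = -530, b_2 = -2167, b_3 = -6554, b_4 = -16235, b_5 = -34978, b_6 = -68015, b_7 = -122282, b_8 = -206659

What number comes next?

-332210

Δ: -447  -1637  -4387  -9681  -18743  -33037  -54267  -84377
Δ²: -1190  -2750  -5294  -9062  -14294  -21230  -30110
Δ³: -1560  -2544  -3768  -5232  -6936  -8880
Δ⁴: -984  -1224  -1464  -1704  -1944
Δ⁵: -240  -240  -240  -240
Constant fifth difference = -240, so extend:
-1944 − 240 = -2184;  -8880 − 2184 = -11064;  -30110 − 11064 = -41174;  -84377 − 41174 = -125551;  -206659 − 125551 = -332210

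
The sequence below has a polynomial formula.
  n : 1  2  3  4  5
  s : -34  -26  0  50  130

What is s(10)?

8  26  50  80
18  24  30
6  6
Constant third difference = 6, so extend:
30 + 6 = 36;  80 + 36 = 116;  130 + 116 = 246
36 + 6 = 42;  116 + 42 = 158;  246 + 158 = 404
42 + 6 = 48;  158 + 48 = 206;  404 + 206 = 610
48 + 6 = 54;  206 + 54 = 260;  610 + 260 = 870
54 + 6 = 60;  260 + 60 = 320;  870 + 320 = 1190

1190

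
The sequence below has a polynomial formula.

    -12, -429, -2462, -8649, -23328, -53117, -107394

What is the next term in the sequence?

-198777

Δ: -417, -2033, -6187, -14679, -29789, -54277
Δ²: -1616, -4154, -8492, -15110, -24488
Δ³: -2538, -4338, -6618, -9378
Δ⁴: -1800, -2280, -2760
Δ⁵: -480, -480
Fifth differences constant at -480.
-2760 − 480 = -3240;  -9378 − 3240 = -12618;  -24488 − 12618 = -37106;  -54277 − 37106 = -91383;  -107394 − 91383 = -198777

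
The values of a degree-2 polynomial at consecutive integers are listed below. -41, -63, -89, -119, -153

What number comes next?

-191

D1: -22  -26  -30  -34
D2: -4  -4  -4
The second differences are constant (-4).
-34 − 4 = -38;  -153 − 38 = -191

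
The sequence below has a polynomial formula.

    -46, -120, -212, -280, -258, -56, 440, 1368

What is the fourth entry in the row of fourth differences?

24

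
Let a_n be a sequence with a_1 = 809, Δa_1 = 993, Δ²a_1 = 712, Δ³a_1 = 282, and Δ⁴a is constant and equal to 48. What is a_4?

6206

Build the table forward from the leading diagonal:
D4: 48, 48, 48, 48
D3: 282, 330, 378, 426
D2: 712, 994, 1324, 1702
D1: 993, 1705, 2699, 4023
a: 809, 1802, 3507, 6206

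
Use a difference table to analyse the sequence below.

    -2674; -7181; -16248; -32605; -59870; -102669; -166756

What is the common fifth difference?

-120

D1: -4507, -9067, -16357, -27265, -42799, -64087
D2: -4560, -7290, -10908, -15534, -21288
D3: -2730, -3618, -4626, -5754
D4: -888, -1008, -1128
D5: -120, -120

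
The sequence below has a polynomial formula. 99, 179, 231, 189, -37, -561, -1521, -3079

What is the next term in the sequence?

-5421

Δ: 80, 52, -42, -226, -524, -960, -1558
Δ²: -28, -94, -184, -298, -436, -598
Δ³: -66, -90, -114, -138, -162
Δ⁴: -24, -24, -24, -24
The fourth differences are constant (-24).
-162 − 24 = -186;  -598 − 186 = -784;  -1558 − 784 = -2342;  -3079 − 2342 = -5421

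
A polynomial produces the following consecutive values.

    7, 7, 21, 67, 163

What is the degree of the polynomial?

3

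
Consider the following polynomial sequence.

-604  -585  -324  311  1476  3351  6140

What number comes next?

10071

19 , 261 , 635 , 1165 , 1875 , 2789
242 , 374 , 530 , 710 , 914
132 , 156 , 180 , 204
24 , 24 , 24
The fourth differences are constant (24).
204 + 24 = 228;  914 + 228 = 1142;  2789 + 1142 = 3931;  6140 + 3931 = 10071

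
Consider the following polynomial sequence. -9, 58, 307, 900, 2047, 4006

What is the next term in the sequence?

Δ: 67 , 249 , 593 , 1147 , 1959
Δ²: 182 , 344 , 554 , 812
Δ³: 162 , 210 , 258
Δ⁴: 48 , 48
The fourth differences are constant (48).
258 + 48 = 306;  812 + 306 = 1118;  1959 + 1118 = 3077;  4006 + 3077 = 7083

7083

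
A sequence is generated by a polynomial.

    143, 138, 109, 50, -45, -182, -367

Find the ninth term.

-905

Δ: -5  -29  -59  -95  -137  -185
Δ²: -24  -30  -36  -42  -48
Δ³: -6  -6  -6  -6
Third differences constant at -6.
-48 − 6 = -54;  -185 − 54 = -239;  -367 − 239 = -606
-54 − 6 = -60;  -239 − 60 = -299;  -606 − 299 = -905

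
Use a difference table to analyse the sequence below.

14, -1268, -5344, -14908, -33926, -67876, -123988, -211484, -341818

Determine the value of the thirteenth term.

D1: -1282  -4076  -9564  -19018  -33950  -56112  -87496  -130334
D2: -2794  -5488  -9454  -14932  -22162  -31384  -42838
D3: -2694  -3966  -5478  -7230  -9222  -11454
D4: -1272  -1512  -1752  -1992  -2232
D5: -240  -240  -240  -240
Constant fifth difference = -240, so extend:
-2232 − 240 = -2472;  -11454 − 2472 = -13926;  -42838 − 13926 = -56764;  -130334 − 56764 = -187098;  -341818 − 187098 = -528916
-2472 − 240 = -2712;  -13926 − 2712 = -16638;  -56764 − 16638 = -73402;  -187098 − 73402 = -260500;  -528916 − 260500 = -789416
-2712 − 240 = -2952;  -16638 − 2952 = -19590;  -73402 − 19590 = -92992;  -260500 − 92992 = -353492;  -789416 − 353492 = -1142908
-2952 − 240 = -3192;  -19590 − 3192 = -22782;  -92992 − 22782 = -115774;  -353492 − 115774 = -469266;  -1142908 − 469266 = -1612174

-1612174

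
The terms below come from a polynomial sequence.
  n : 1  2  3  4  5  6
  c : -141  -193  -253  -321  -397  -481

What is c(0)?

-97

First differences: -52  -60  -68  -76  -84
Second differences: -8  -8  -8  -8
The second differences are constant at -8.
Work back: -52 + 8 = -44;  -141 + 44 = -97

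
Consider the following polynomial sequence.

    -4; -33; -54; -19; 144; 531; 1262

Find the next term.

2481

-29  -21  35  163  387  731
8  56  128  224  344
48  72  96  120
24  24  24
Constant fourth difference = 24, so extend:
120 + 24 = 144;  344 + 144 = 488;  731 + 488 = 1219;  1262 + 1219 = 2481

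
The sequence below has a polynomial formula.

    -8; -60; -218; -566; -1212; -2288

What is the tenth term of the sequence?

First differences: -52, -158, -348, -646, -1076
Second differences: -106, -190, -298, -430
Third differences: -84, -108, -132
Fourth differences: -24, -24
Constant fourth difference = -24, so extend:
-132 − 24 = -156;  -430 − 156 = -586;  -1076 − 586 = -1662;  -2288 − 1662 = -3950
-156 − 24 = -180;  -586 − 180 = -766;  -1662 − 766 = -2428;  -3950 − 2428 = -6378
-180 − 24 = -204;  -766 − 204 = -970;  -2428 − 970 = -3398;  -6378 − 3398 = -9776
-204 − 24 = -228;  -970 − 228 = -1198;  -3398 − 1198 = -4596;  -9776 − 4596 = -14372

-14372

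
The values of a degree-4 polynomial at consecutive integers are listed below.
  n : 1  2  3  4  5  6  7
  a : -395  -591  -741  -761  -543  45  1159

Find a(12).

21759

-196, -150, -20, 218, 588, 1114
46, 130, 238, 370, 526
84, 108, 132, 156
24, 24, 24
The fourth differences are constant (24).
156 + 24 = 180;  526 + 180 = 706;  1114 + 706 = 1820;  1159 + 1820 = 2979
180 + 24 = 204;  706 + 204 = 910;  1820 + 910 = 2730;  2979 + 2730 = 5709
204 + 24 = 228;  910 + 228 = 1138;  2730 + 1138 = 3868;  5709 + 3868 = 9577
228 + 24 = 252;  1138 + 252 = 1390;  3868 + 1390 = 5258;  9577 + 5258 = 14835
252 + 24 = 276;  1390 + 276 = 1666;  5258 + 1666 = 6924;  14835 + 6924 = 21759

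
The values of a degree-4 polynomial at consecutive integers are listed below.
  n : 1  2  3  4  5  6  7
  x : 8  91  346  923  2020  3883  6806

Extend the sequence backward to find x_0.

83  255  577  1097  1863  2923
172  322  520  766  1060
150  198  246  294
48  48  48
The fourth differences are constant at 48.
Work back: 150 − 48 = 102;  172 − 102 = 70;  83 − 70 = 13;  8 − 13 = -5

-5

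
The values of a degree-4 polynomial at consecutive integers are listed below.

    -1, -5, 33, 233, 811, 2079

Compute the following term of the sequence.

4445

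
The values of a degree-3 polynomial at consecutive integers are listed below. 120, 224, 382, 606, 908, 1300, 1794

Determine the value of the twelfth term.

6214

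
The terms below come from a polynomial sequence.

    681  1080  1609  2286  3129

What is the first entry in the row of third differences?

18

Δ: 399, 529, 677, 843
Δ²: 130, 148, 166
Δ³: 18, 18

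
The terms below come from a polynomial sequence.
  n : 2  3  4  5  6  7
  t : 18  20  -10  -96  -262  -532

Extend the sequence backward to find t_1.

8

D1: 2  -30  -86  -166  -270
D2: -32  -56  -80  -104
D3: -24  -24  -24
The third differences are constant at -24.
Work back: -32 + 24 = -8;  2 + 8 = 10;  18 − 10 = 8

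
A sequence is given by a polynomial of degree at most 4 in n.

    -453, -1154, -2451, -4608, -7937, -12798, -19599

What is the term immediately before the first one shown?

Δ: -701  -1297  -2157  -3329  -4861  -6801
Δ²: -596  -860  -1172  -1532  -1940
Δ³: -264  -312  -360  -408
Δ⁴: -48  -48  -48
The fourth differences are constant at -48.
Work back: -264 + 48 = -216;  -596 + 216 = -380;  -701 + 380 = -321;  -453 + 321 = -132

-132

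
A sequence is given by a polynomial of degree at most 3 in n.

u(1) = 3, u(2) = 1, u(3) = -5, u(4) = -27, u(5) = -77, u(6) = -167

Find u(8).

-515

-2, -6, -22, -50, -90
-4, -16, -28, -40
-12, -12, -12
The third differences are constant (-12).
-40 − 12 = -52;  -90 − 52 = -142;  -167 − 142 = -309
-52 − 12 = -64;  -142 − 64 = -206;  -309 − 206 = -515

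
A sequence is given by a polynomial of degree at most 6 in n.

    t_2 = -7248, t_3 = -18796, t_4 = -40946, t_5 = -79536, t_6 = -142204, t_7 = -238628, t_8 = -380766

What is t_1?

-11548  -22150  -38590  -62668  -96424  -142138
-10602  -16440  -24078  -33756  -45714
-5838  -7638  -9678  -11958
-1800  -2040  -2280
-240  -240
The fifth differences are constant at -240.
Work back: -1800 + 240 = -1560;  -5838 + 1560 = -4278;  -10602 + 4278 = -6324;  -11548 + 6324 = -5224;  -7248 + 5224 = -2024

-2024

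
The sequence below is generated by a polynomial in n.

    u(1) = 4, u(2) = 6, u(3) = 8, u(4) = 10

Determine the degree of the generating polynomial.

1

Δ: 2, 2, 2
The first differences are constant, so the polynomial has degree 1.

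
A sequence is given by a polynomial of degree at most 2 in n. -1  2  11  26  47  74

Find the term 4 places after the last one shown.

242

D1: 3 , 9 , 15 , 21 , 27
D2: 6 , 6 , 6 , 6
The second differences are constant (6).
27 + 6 = 33;  74 + 33 = 107
33 + 6 = 39;  107 + 39 = 146
39 + 6 = 45;  146 + 45 = 191
45 + 6 = 51;  191 + 51 = 242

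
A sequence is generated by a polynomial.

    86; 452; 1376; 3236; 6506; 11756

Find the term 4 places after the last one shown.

First differences: 366, 924, 1860, 3270, 5250
Second differences: 558, 936, 1410, 1980
Third differences: 378, 474, 570
Fourth differences: 96, 96
Constant fourth difference = 96, so extend:
570 + 96 = 666;  1980 + 666 = 2646;  5250 + 2646 = 7896;  11756 + 7896 = 19652
666 + 96 = 762;  2646 + 762 = 3408;  7896 + 3408 = 11304;  19652 + 11304 = 30956
762 + 96 = 858;  3408 + 858 = 4266;  11304 + 4266 = 15570;  30956 + 15570 = 46526
858 + 96 = 954;  4266 + 954 = 5220;  15570 + 5220 = 20790;  46526 + 20790 = 67316

67316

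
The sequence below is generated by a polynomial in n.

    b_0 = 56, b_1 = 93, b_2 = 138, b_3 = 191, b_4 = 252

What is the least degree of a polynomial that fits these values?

Δ: 37, 45, 53, 61
Δ²: 8, 8, 8
The second differences are constant, so the polynomial has degree 2.

2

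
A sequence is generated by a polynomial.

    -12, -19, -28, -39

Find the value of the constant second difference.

-2

Δ: -7, -9, -11
Δ²: -2, -2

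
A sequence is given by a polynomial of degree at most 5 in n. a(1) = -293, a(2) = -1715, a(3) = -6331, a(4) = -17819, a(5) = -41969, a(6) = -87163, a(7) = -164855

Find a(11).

Δ: -1422 , -4616 , -11488 , -24150 , -45194 , -77692
Δ²: -3194 , -6872 , -12662 , -21044 , -32498
Δ³: -3678 , -5790 , -8382 , -11454
Δ⁴: -2112 , -2592 , -3072
Δ⁵: -480 , -480
The fifth differences are constant (-480).
-3072 − 480 = -3552;  -11454 − 3552 = -15006;  -32498 − 15006 = -47504;  -77692 − 47504 = -125196;  -164855 − 125196 = -290051
-3552 − 480 = -4032;  -15006 − 4032 = -19038;  -47504 − 19038 = -66542;  -125196 − 66542 = -191738;  -290051 − 191738 = -481789
-4032 − 480 = -4512;  -19038 − 4512 = -23550;  -66542 − 23550 = -90092;  -191738 − 90092 = -281830;  -481789 − 281830 = -763619
-4512 − 480 = -4992;  -23550 − 4992 = -28542;  -90092 − 28542 = -118634;  -281830 − 118634 = -400464;  -763619 − 400464 = -1164083

-1164083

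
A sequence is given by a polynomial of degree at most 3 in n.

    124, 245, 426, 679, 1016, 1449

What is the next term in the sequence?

1990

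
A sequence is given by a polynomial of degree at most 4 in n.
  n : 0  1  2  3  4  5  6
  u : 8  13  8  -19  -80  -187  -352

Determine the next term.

-587

5, -5, -27, -61, -107, -165
-10, -22, -34, -46, -58
-12, -12, -12, -12
Third differences constant at -12.
-58 − 12 = -70;  -165 − 70 = -235;  -352 − 235 = -587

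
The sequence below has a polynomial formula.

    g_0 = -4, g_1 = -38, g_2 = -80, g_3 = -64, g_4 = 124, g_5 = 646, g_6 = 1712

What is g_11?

D1: -34  -42  16  188  522  1066
D2: -8  58  172  334  544
D3: 66  114  162  210
D4: 48  48  48
Fourth differences constant at 48.
210 + 48 = 258;  544 + 258 = 802;  1066 + 802 = 1868;  1712 + 1868 = 3580
258 + 48 = 306;  802 + 306 = 1108;  1868 + 1108 = 2976;  3580 + 2976 = 6556
306 + 48 = 354;  1108 + 354 = 1462;  2976 + 1462 = 4438;  6556 + 4438 = 10994
354 + 48 = 402;  1462 + 402 = 1864;  4438 + 1864 = 6302;  10994 + 6302 = 17296
402 + 48 = 450;  1864 + 450 = 2314;  6302 + 2314 = 8616;  17296 + 8616 = 25912

25912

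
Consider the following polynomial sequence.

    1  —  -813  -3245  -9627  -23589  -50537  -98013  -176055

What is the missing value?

-117

Using the last 7 terms:
D1: -2432, -6382, -13962, -26948, -47476, -78042
D2: -3950, -7580, -12986, -20528, -30566
D3: -3630, -5406, -7542, -10038
D4: -1776, -2136, -2496
D5: -360, -360
Constant fifth difference = -360.
Extend backward: -1776 + 360 = -1416;  -3630 + 1416 = -2214;  -3950 + 2214 = -1736;  -2432 + 1736 = -696;  -813 + 696 = -117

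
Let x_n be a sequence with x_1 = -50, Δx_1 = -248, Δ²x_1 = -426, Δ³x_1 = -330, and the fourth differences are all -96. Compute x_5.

Build the table forward from the leading diagonal:
D4: -96, -96, -96, -96, -96
D3: -330, -426, -522, -618, -714
D2: -426, -756, -1182, -1704, -2322
D1: -248, -674, -1430, -2612, -4316
x: -50, -298, -972, -2402, -5014

-5014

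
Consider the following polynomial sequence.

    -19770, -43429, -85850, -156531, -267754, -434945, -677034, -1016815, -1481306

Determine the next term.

-2102109

-23659  -42421  -70681  -111223  -167191  -242089  -339781  -464491
-18762  -28260  -40542  -55968  -74898  -97692  -124710
-9498  -12282  -15426  -18930  -22794  -27018
-2784  -3144  -3504  -3864  -4224
-360  -360  -360  -360
Fifth differences constant at -360.
-4224 − 360 = -4584;  -27018 − 4584 = -31602;  -124710 − 31602 = -156312;  -464491 − 156312 = -620803;  -1481306 − 620803 = -2102109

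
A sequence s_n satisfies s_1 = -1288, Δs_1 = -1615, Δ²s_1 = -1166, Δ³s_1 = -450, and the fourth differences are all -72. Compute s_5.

Build the table forward from the leading diagonal:
Δ⁴: -72  -72  -72  -72  -72
Δ³: -450  -522  -594  -666  -738
Δ²: -1166  -1616  -2138  -2732  -3398
Δ: -1615  -2781  -4397  -6535  -9267
s: -1288  -2903  -5684  -10081  -16616

-16616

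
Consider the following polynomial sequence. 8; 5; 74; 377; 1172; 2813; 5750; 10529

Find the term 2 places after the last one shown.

-3, 69, 303, 795, 1641, 2937, 4779
72, 234, 492, 846, 1296, 1842
162, 258, 354, 450, 546
96, 96, 96, 96
Fourth differences constant at 96.
546 + 96 = 642;  1842 + 642 = 2484;  4779 + 2484 = 7263;  10529 + 7263 = 17792
642 + 96 = 738;  2484 + 738 = 3222;  7263 + 3222 = 10485;  17792 + 10485 = 28277

28277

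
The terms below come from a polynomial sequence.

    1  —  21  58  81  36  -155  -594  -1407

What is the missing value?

Using the last 7 terms:
37, 23, -45, -191, -439, -813
-14, -68, -146, -248, -374
-54, -78, -102, -126
-24, -24, -24
Constant fourth difference = -24.
Extend backward: -54 + 24 = -30;  -14 + 30 = 16;  37 − 16 = 21;  21 − 21 = 0

0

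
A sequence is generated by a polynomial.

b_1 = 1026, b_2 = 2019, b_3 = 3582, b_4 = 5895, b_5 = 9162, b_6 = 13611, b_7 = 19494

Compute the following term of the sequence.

27087

D1: 993, 1563, 2313, 3267, 4449, 5883
D2: 570, 750, 954, 1182, 1434
D3: 180, 204, 228, 252
D4: 24, 24, 24
The fourth differences are constant (24).
252 + 24 = 276;  1434 + 276 = 1710;  5883 + 1710 = 7593;  19494 + 7593 = 27087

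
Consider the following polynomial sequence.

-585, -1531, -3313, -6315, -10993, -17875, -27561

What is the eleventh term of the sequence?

First differences: -946, -1782, -3002, -4678, -6882, -9686
Second differences: -836, -1220, -1676, -2204, -2804
Third differences: -384, -456, -528, -600
Fourth differences: -72, -72, -72
Fourth differences constant at -72.
-600 − 72 = -672;  -2804 − 672 = -3476;  -9686 − 3476 = -13162;  -27561 − 13162 = -40723
-672 − 72 = -744;  -3476 − 744 = -4220;  -13162 − 4220 = -17382;  -40723 − 17382 = -58105
-744 − 72 = -816;  -4220 − 816 = -5036;  -17382 − 5036 = -22418;  -58105 − 22418 = -80523
-816 − 72 = -888;  -5036 − 888 = -5924;  -22418 − 5924 = -28342;  -80523 − 28342 = -108865

-108865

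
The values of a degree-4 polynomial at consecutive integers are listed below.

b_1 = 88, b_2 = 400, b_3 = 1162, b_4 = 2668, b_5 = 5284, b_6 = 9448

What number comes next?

312  762  1506  2616  4164
450  744  1110  1548
294  366  438
72  72
Fourth differences constant at 72.
438 + 72 = 510;  1548 + 510 = 2058;  4164 + 2058 = 6222;  9448 + 6222 = 15670

15670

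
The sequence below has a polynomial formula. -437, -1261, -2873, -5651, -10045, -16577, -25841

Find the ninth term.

Δ: -824 , -1612 , -2778 , -4394 , -6532 , -9264
Δ²: -788 , -1166 , -1616 , -2138 , -2732
Δ³: -378 , -450 , -522 , -594
Δ⁴: -72 , -72 , -72
The fourth differences are constant (-72).
-594 − 72 = -666;  -2732 − 666 = -3398;  -9264 − 3398 = -12662;  -25841 − 12662 = -38503
-666 − 72 = -738;  -3398 − 738 = -4136;  -12662 − 4136 = -16798;  -38503 − 16798 = -55301

-55301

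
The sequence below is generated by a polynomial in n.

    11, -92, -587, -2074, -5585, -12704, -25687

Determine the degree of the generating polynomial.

5

-103, -495, -1487, -3511, -7119, -12983
-392, -992, -2024, -3608, -5864
-600, -1032, -1584, -2256
-432, -552, -672
-120, -120
The fifth differences are constant, so the polynomial has degree 5.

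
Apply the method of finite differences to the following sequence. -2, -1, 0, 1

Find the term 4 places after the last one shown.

First differences: 1 , 1 , 1
The first differences are constant (1).
1 + 1 = 2
2 + 1 = 3
3 + 1 = 4
4 + 1 = 5

5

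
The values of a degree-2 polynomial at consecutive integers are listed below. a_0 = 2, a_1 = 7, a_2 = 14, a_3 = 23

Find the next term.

34

5, 7, 9
2, 2
The second differences are constant (2).
9 + 2 = 11;  23 + 11 = 34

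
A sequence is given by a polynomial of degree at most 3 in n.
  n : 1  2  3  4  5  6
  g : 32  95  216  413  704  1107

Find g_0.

63  121  197  291  403
58  76  94  112
18  18  18
The third differences are constant at 18.
Work back: 58 − 18 = 40;  63 − 40 = 23;  32 − 23 = 9

9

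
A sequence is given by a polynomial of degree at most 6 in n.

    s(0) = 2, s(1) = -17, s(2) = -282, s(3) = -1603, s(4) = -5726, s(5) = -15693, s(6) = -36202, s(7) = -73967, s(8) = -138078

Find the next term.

-240361

First differences: -19 , -265 , -1321 , -4123 , -9967 , -20509 , -37765 , -64111
Second differences: -246 , -1056 , -2802 , -5844 , -10542 , -17256 , -26346
Third differences: -810 , -1746 , -3042 , -4698 , -6714 , -9090
Fourth differences: -936 , -1296 , -1656 , -2016 , -2376
Fifth differences: -360 , -360 , -360 , -360
Fifth differences constant at -360.
-2376 − 360 = -2736;  -9090 − 2736 = -11826;  -26346 − 11826 = -38172;  -64111 − 38172 = -102283;  -138078 − 102283 = -240361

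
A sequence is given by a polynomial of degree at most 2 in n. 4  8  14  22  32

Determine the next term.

44

First differences: 4, 6, 8, 10
Second differences: 2, 2, 2
Constant second difference = 2, so extend:
10 + 2 = 12;  32 + 12 = 44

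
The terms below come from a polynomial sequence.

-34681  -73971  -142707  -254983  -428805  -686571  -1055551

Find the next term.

-39290 , -68736 , -112276 , -173822 , -257766 , -368980
-29446 , -43540 , -61546 , -83944 , -111214
-14094 , -18006 , -22398 , -27270
-3912 , -4392 , -4872
-480 , -480
Constant fifth difference = -480, so extend:
-4872 − 480 = -5352;  -27270 − 5352 = -32622;  -111214 − 32622 = -143836;  -368980 − 143836 = -512816;  -1055551 − 512816 = -1568367

-1568367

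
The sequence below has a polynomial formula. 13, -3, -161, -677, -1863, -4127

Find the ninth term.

-22907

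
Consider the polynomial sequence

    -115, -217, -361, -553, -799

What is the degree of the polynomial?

First differences: -102, -144, -192, -246
Second differences: -42, -48, -54
Third differences: -6, -6
The third differences are constant, so the polynomial has degree 3.

3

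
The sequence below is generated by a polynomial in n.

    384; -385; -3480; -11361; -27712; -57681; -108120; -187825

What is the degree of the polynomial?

-769, -3095, -7881, -16351, -29969, -50439, -79705
-2326, -4786, -8470, -13618, -20470, -29266
-2460, -3684, -5148, -6852, -8796
-1224, -1464, -1704, -1944
-240, -240, -240
The fifth differences are constant, so the polynomial has degree 5.

5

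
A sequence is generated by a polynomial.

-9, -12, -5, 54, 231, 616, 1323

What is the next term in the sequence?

2490

D1: -3  7  59  177  385  707
D2: 10  52  118  208  322
D3: 42  66  90  114
D4: 24  24  24
Constant fourth difference = 24, so extend:
114 + 24 = 138;  322 + 138 = 460;  707 + 460 = 1167;  1323 + 1167 = 2490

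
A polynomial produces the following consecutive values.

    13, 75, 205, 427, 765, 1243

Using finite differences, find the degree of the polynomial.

First differences: 62, 130, 222, 338, 478
Second differences: 68, 92, 116, 140
Third differences: 24, 24, 24
The third differences are constant, so the polynomial has degree 3.

3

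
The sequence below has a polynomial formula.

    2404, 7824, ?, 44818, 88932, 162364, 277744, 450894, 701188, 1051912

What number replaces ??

20224

Using the last 7 terms:
Δ: 44114  73432  115380  173150  250294  350724
Δ²: 29318  41948  57770  77144  100430
Δ³: 12630  15822  19374  23286
Δ⁴: 3192  3552  3912
Δ⁵: 360  360
Constant fifth difference = 360.
Extend backward: 3192 − 360 = 2832;  12630 − 2832 = 9798;  29318 − 9798 = 19520;  44114 − 19520 = 24594;  44818 − 24594 = 20224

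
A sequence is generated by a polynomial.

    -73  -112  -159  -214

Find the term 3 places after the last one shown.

-427

Δ: -39, -47, -55
Δ²: -8, -8
Second differences constant at -8.
-55 − 8 = -63;  -214 − 63 = -277
-63 − 8 = -71;  -277 − 71 = -348
-71 − 8 = -79;  -348 − 79 = -427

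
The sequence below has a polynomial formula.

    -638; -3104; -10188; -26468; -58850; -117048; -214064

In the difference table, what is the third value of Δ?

-16280

First differences: -2466, -7084, -16280, -32382, -58198, -97016
Second differences: -4618, -9196, -16102, -25816, -38818
Third differences: -4578, -6906, -9714, -13002
Fourth differences: -2328, -2808, -3288
Fifth differences: -480, -480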